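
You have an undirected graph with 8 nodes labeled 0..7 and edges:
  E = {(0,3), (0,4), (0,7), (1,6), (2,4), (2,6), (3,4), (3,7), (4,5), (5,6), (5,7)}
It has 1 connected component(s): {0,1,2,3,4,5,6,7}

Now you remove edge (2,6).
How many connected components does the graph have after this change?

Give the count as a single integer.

Answer: 1

Derivation:
Initial component count: 1
Remove (2,6): not a bridge. Count unchanged: 1.
  After removal, components: {0,1,2,3,4,5,6,7}
New component count: 1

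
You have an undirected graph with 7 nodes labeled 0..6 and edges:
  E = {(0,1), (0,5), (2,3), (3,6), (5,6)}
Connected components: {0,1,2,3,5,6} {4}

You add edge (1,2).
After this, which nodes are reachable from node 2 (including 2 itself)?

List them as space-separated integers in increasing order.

Before: nodes reachable from 2: {0,1,2,3,5,6}
Adding (1,2): both endpoints already in same component. Reachability from 2 unchanged.
After: nodes reachable from 2: {0,1,2,3,5,6}

Answer: 0 1 2 3 5 6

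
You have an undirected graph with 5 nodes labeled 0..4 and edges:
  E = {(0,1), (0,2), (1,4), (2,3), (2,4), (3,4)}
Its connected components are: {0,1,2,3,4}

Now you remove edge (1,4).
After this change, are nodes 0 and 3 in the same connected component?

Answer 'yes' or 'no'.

Answer: yes

Derivation:
Initial components: {0,1,2,3,4}
Removing edge (1,4): not a bridge — component count unchanged at 1.
New components: {0,1,2,3,4}
Are 0 and 3 in the same component? yes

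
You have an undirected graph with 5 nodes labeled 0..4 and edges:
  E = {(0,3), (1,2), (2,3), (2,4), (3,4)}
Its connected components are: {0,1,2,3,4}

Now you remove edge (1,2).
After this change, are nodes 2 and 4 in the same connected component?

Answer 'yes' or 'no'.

Initial components: {0,1,2,3,4}
Removing edge (1,2): it was a bridge — component count 1 -> 2.
New components: {0,2,3,4} {1}
Are 2 and 4 in the same component? yes

Answer: yes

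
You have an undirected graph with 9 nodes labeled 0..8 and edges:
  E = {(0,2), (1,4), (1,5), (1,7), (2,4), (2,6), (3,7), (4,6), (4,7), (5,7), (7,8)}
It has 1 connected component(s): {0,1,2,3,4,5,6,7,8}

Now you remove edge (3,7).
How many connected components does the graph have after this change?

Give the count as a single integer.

Initial component count: 1
Remove (3,7): it was a bridge. Count increases: 1 -> 2.
  After removal, components: {0,1,2,4,5,6,7,8} {3}
New component count: 2

Answer: 2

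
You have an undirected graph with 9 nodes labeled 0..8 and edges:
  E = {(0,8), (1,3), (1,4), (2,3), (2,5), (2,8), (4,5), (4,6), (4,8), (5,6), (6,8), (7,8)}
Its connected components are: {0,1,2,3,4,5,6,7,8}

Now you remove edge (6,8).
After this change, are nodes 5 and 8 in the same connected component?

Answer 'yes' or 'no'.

Answer: yes

Derivation:
Initial components: {0,1,2,3,4,5,6,7,8}
Removing edge (6,8): not a bridge — component count unchanged at 1.
New components: {0,1,2,3,4,5,6,7,8}
Are 5 and 8 in the same component? yes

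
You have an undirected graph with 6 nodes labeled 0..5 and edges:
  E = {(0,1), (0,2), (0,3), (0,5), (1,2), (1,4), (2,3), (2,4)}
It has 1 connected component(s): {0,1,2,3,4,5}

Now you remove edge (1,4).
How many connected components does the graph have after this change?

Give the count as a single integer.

Answer: 1

Derivation:
Initial component count: 1
Remove (1,4): not a bridge. Count unchanged: 1.
  After removal, components: {0,1,2,3,4,5}
New component count: 1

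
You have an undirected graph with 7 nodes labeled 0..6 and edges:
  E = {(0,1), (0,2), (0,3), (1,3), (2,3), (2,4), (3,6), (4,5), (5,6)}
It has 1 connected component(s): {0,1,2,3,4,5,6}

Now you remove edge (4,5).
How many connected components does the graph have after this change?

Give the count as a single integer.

Initial component count: 1
Remove (4,5): not a bridge. Count unchanged: 1.
  After removal, components: {0,1,2,3,4,5,6}
New component count: 1

Answer: 1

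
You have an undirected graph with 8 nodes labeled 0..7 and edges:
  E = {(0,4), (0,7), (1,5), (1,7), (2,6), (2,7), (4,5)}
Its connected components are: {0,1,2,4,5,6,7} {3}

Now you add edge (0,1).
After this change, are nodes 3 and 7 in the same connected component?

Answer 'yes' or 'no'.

Answer: no

Derivation:
Initial components: {0,1,2,4,5,6,7} {3}
Adding edge (0,1): both already in same component {0,1,2,4,5,6,7}. No change.
New components: {0,1,2,4,5,6,7} {3}
Are 3 and 7 in the same component? no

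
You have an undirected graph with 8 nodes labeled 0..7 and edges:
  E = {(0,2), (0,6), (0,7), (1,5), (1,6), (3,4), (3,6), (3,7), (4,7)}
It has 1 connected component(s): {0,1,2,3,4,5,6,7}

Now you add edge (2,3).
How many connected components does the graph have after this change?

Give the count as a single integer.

Initial component count: 1
Add (2,3): endpoints already in same component. Count unchanged: 1.
New component count: 1

Answer: 1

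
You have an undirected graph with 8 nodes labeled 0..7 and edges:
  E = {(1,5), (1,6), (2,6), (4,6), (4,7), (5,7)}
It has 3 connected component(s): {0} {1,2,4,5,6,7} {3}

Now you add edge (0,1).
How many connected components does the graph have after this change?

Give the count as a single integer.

Initial component count: 3
Add (0,1): merges two components. Count decreases: 3 -> 2.
New component count: 2

Answer: 2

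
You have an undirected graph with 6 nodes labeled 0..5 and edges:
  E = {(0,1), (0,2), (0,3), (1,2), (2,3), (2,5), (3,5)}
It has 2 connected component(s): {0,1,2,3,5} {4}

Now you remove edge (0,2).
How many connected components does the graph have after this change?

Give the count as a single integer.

Answer: 2

Derivation:
Initial component count: 2
Remove (0,2): not a bridge. Count unchanged: 2.
  After removal, components: {0,1,2,3,5} {4}
New component count: 2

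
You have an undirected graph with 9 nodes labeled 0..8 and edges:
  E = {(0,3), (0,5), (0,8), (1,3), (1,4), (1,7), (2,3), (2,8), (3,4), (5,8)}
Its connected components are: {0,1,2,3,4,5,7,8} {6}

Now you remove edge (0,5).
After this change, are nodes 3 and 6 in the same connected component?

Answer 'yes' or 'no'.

Answer: no

Derivation:
Initial components: {0,1,2,3,4,5,7,8} {6}
Removing edge (0,5): not a bridge — component count unchanged at 2.
New components: {0,1,2,3,4,5,7,8} {6}
Are 3 and 6 in the same component? no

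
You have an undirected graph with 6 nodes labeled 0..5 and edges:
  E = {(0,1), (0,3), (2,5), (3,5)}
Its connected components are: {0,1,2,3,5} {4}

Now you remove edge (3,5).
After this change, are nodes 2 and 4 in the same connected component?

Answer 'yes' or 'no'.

Answer: no

Derivation:
Initial components: {0,1,2,3,5} {4}
Removing edge (3,5): it was a bridge — component count 2 -> 3.
New components: {0,1,3} {2,5} {4}
Are 2 and 4 in the same component? no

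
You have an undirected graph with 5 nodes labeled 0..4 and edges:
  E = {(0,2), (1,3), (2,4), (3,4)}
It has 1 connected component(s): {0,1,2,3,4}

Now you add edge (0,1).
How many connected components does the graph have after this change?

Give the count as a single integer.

Answer: 1

Derivation:
Initial component count: 1
Add (0,1): endpoints already in same component. Count unchanged: 1.
New component count: 1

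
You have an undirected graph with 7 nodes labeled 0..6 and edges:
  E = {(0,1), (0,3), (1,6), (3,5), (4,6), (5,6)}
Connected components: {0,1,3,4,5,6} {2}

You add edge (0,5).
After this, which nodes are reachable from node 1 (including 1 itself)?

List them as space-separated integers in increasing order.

Answer: 0 1 3 4 5 6

Derivation:
Before: nodes reachable from 1: {0,1,3,4,5,6}
Adding (0,5): both endpoints already in same component. Reachability from 1 unchanged.
After: nodes reachable from 1: {0,1,3,4,5,6}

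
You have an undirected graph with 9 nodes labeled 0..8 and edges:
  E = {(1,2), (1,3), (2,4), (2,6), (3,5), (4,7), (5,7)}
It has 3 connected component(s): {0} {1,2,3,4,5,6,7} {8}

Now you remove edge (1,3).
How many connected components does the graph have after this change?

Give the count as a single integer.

Initial component count: 3
Remove (1,3): not a bridge. Count unchanged: 3.
  After removal, components: {0} {1,2,3,4,5,6,7} {8}
New component count: 3

Answer: 3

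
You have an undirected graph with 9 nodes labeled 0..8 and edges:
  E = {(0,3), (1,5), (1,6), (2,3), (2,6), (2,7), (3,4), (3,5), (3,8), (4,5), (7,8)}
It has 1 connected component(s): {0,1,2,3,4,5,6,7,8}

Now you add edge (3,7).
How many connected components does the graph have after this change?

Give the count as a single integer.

Initial component count: 1
Add (3,7): endpoints already in same component. Count unchanged: 1.
New component count: 1

Answer: 1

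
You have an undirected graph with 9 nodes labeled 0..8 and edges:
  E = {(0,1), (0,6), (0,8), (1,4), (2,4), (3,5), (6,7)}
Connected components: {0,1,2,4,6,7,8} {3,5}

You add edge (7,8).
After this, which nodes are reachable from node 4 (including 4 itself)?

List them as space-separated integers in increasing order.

Answer: 0 1 2 4 6 7 8

Derivation:
Before: nodes reachable from 4: {0,1,2,4,6,7,8}
Adding (7,8): both endpoints already in same component. Reachability from 4 unchanged.
After: nodes reachable from 4: {0,1,2,4,6,7,8}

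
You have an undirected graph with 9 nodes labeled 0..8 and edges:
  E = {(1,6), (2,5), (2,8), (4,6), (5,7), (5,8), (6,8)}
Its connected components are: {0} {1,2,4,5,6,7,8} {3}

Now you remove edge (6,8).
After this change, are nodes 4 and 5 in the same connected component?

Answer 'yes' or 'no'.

Answer: no

Derivation:
Initial components: {0} {1,2,4,5,6,7,8} {3}
Removing edge (6,8): it was a bridge — component count 3 -> 4.
New components: {0} {1,4,6} {2,5,7,8} {3}
Are 4 and 5 in the same component? no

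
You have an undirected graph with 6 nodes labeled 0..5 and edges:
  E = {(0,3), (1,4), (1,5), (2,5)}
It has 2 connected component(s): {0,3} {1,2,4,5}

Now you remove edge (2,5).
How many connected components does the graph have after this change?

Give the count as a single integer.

Initial component count: 2
Remove (2,5): it was a bridge. Count increases: 2 -> 3.
  After removal, components: {0,3} {1,4,5} {2}
New component count: 3

Answer: 3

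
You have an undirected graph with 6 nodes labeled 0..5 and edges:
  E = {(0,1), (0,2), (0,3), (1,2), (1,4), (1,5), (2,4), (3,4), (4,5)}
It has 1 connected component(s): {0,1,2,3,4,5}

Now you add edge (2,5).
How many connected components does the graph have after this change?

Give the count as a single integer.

Initial component count: 1
Add (2,5): endpoints already in same component. Count unchanged: 1.
New component count: 1

Answer: 1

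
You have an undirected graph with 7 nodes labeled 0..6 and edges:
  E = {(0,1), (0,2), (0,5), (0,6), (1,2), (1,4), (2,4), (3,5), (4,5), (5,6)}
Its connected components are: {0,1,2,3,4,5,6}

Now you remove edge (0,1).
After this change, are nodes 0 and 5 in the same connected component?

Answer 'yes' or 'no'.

Initial components: {0,1,2,3,4,5,6}
Removing edge (0,1): not a bridge — component count unchanged at 1.
New components: {0,1,2,3,4,5,6}
Are 0 and 5 in the same component? yes

Answer: yes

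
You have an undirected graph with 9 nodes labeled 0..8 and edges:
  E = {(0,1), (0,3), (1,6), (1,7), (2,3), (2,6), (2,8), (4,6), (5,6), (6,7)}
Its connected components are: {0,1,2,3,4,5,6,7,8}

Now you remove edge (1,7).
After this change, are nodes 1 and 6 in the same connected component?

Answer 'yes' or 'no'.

Initial components: {0,1,2,3,4,5,6,7,8}
Removing edge (1,7): not a bridge — component count unchanged at 1.
New components: {0,1,2,3,4,5,6,7,8}
Are 1 and 6 in the same component? yes

Answer: yes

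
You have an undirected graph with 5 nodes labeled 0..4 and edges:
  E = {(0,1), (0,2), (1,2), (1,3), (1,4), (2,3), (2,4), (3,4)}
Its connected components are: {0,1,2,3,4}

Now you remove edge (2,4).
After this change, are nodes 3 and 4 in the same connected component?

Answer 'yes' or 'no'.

Answer: yes

Derivation:
Initial components: {0,1,2,3,4}
Removing edge (2,4): not a bridge — component count unchanged at 1.
New components: {0,1,2,3,4}
Are 3 and 4 in the same component? yes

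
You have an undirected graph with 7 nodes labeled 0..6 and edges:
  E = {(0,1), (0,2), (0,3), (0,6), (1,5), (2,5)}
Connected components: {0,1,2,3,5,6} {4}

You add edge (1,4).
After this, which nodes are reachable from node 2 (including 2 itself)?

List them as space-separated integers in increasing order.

Answer: 0 1 2 3 4 5 6

Derivation:
Before: nodes reachable from 2: {0,1,2,3,5,6}
Adding (1,4): merges 2's component with another. Reachability grows.
After: nodes reachable from 2: {0,1,2,3,4,5,6}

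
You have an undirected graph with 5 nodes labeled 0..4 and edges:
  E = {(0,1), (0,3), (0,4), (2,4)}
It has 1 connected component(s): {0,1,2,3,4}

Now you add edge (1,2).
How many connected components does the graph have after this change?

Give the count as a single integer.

Answer: 1

Derivation:
Initial component count: 1
Add (1,2): endpoints already in same component. Count unchanged: 1.
New component count: 1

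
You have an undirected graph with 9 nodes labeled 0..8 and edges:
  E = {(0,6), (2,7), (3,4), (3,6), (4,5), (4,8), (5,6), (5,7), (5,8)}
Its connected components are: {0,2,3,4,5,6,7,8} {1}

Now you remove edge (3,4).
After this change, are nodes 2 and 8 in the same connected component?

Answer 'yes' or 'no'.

Answer: yes

Derivation:
Initial components: {0,2,3,4,5,6,7,8} {1}
Removing edge (3,4): not a bridge — component count unchanged at 2.
New components: {0,2,3,4,5,6,7,8} {1}
Are 2 and 8 in the same component? yes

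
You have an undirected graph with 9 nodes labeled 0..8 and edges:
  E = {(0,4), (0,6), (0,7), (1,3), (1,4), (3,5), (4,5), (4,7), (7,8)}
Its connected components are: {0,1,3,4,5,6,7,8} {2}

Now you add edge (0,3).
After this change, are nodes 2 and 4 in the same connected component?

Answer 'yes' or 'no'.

Answer: no

Derivation:
Initial components: {0,1,3,4,5,6,7,8} {2}
Adding edge (0,3): both already in same component {0,1,3,4,5,6,7,8}. No change.
New components: {0,1,3,4,5,6,7,8} {2}
Are 2 and 4 in the same component? no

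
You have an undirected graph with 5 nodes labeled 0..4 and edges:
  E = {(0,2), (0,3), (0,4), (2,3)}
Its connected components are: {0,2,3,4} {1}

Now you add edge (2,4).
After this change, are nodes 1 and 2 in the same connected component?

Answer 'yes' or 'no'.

Initial components: {0,2,3,4} {1}
Adding edge (2,4): both already in same component {0,2,3,4}. No change.
New components: {0,2,3,4} {1}
Are 1 and 2 in the same component? no

Answer: no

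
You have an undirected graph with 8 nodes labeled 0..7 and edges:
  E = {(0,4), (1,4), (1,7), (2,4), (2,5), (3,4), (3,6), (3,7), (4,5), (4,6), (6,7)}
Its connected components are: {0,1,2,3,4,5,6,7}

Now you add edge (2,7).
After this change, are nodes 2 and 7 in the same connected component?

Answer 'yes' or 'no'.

Initial components: {0,1,2,3,4,5,6,7}
Adding edge (2,7): both already in same component {0,1,2,3,4,5,6,7}. No change.
New components: {0,1,2,3,4,5,6,7}
Are 2 and 7 in the same component? yes

Answer: yes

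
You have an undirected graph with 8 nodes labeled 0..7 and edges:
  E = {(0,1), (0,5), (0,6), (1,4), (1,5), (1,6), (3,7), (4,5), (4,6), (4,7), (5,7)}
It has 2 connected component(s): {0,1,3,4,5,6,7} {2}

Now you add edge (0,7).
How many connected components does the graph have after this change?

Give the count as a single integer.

Initial component count: 2
Add (0,7): endpoints already in same component. Count unchanged: 2.
New component count: 2

Answer: 2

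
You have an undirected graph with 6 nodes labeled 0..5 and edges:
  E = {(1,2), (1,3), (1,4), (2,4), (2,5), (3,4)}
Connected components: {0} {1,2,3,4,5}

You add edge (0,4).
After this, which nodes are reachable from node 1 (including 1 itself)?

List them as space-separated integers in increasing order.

Answer: 0 1 2 3 4 5

Derivation:
Before: nodes reachable from 1: {1,2,3,4,5}
Adding (0,4): merges 1's component with another. Reachability grows.
After: nodes reachable from 1: {0,1,2,3,4,5}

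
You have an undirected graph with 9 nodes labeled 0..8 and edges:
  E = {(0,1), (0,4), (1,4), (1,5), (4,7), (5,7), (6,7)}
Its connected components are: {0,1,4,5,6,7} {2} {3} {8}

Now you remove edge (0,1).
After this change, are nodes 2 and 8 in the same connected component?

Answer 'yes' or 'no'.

Answer: no

Derivation:
Initial components: {0,1,4,5,6,7} {2} {3} {8}
Removing edge (0,1): not a bridge — component count unchanged at 4.
New components: {0,1,4,5,6,7} {2} {3} {8}
Are 2 and 8 in the same component? no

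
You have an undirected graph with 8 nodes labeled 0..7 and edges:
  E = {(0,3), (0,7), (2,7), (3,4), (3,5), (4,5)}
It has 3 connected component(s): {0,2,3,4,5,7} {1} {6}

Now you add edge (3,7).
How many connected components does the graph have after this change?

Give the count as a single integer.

Answer: 3

Derivation:
Initial component count: 3
Add (3,7): endpoints already in same component. Count unchanged: 3.
New component count: 3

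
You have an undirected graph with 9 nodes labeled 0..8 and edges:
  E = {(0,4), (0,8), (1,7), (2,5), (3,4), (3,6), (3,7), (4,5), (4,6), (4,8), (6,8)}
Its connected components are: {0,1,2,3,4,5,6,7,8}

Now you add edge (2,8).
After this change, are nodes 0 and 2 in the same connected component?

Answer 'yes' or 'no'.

Answer: yes

Derivation:
Initial components: {0,1,2,3,4,5,6,7,8}
Adding edge (2,8): both already in same component {0,1,2,3,4,5,6,7,8}. No change.
New components: {0,1,2,3,4,5,6,7,8}
Are 0 and 2 in the same component? yes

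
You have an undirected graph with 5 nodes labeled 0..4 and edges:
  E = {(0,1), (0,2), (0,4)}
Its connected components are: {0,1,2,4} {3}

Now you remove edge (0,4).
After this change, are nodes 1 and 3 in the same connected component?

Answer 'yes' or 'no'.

Answer: no

Derivation:
Initial components: {0,1,2,4} {3}
Removing edge (0,4): it was a bridge — component count 2 -> 3.
New components: {0,1,2} {3} {4}
Are 1 and 3 in the same component? no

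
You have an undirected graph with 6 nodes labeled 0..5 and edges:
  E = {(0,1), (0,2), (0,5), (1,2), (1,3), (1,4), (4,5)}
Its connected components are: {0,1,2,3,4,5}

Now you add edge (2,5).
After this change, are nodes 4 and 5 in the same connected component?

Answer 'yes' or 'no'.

Answer: yes

Derivation:
Initial components: {0,1,2,3,4,5}
Adding edge (2,5): both already in same component {0,1,2,3,4,5}. No change.
New components: {0,1,2,3,4,5}
Are 4 and 5 in the same component? yes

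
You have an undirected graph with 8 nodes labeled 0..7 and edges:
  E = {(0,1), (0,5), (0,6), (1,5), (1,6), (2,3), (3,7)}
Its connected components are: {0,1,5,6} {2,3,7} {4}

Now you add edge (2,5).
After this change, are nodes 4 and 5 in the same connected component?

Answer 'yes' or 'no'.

Answer: no

Derivation:
Initial components: {0,1,5,6} {2,3,7} {4}
Adding edge (2,5): merges {2,3,7} and {0,1,5,6}.
New components: {0,1,2,3,5,6,7} {4}
Are 4 and 5 in the same component? no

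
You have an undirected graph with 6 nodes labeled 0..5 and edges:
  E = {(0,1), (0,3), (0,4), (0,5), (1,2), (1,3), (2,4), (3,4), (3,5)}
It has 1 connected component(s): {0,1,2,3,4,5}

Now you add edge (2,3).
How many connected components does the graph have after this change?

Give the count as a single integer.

Answer: 1

Derivation:
Initial component count: 1
Add (2,3): endpoints already in same component. Count unchanged: 1.
New component count: 1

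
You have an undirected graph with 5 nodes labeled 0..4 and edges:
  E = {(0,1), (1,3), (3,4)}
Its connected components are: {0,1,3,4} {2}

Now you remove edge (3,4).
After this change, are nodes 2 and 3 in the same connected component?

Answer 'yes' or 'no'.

Answer: no

Derivation:
Initial components: {0,1,3,4} {2}
Removing edge (3,4): it was a bridge — component count 2 -> 3.
New components: {0,1,3} {2} {4}
Are 2 and 3 in the same component? no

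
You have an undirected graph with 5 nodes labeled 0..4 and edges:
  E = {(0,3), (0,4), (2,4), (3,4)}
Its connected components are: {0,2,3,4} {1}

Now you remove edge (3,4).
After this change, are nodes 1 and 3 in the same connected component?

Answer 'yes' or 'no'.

Initial components: {0,2,3,4} {1}
Removing edge (3,4): not a bridge — component count unchanged at 2.
New components: {0,2,3,4} {1}
Are 1 and 3 in the same component? no

Answer: no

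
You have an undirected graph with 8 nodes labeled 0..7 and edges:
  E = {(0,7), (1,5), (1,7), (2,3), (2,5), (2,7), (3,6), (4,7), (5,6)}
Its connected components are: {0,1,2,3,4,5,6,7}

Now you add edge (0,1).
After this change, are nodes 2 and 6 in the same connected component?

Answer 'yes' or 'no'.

Answer: yes

Derivation:
Initial components: {0,1,2,3,4,5,6,7}
Adding edge (0,1): both already in same component {0,1,2,3,4,5,6,7}. No change.
New components: {0,1,2,3,4,5,6,7}
Are 2 and 6 in the same component? yes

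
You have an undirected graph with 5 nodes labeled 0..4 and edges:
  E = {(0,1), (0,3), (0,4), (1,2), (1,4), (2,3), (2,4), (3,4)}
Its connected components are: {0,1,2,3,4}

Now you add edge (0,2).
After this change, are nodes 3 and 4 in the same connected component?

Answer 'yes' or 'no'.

Initial components: {0,1,2,3,4}
Adding edge (0,2): both already in same component {0,1,2,3,4}. No change.
New components: {0,1,2,3,4}
Are 3 and 4 in the same component? yes

Answer: yes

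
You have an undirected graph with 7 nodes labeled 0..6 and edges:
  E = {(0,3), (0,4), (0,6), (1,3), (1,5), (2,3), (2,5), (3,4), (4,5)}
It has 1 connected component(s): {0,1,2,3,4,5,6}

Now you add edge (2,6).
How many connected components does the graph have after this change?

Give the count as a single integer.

Answer: 1

Derivation:
Initial component count: 1
Add (2,6): endpoints already in same component. Count unchanged: 1.
New component count: 1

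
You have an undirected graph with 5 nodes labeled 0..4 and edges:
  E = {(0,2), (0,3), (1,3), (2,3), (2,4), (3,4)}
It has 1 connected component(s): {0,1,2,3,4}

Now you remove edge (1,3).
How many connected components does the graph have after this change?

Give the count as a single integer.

Answer: 2

Derivation:
Initial component count: 1
Remove (1,3): it was a bridge. Count increases: 1 -> 2.
  After removal, components: {0,2,3,4} {1}
New component count: 2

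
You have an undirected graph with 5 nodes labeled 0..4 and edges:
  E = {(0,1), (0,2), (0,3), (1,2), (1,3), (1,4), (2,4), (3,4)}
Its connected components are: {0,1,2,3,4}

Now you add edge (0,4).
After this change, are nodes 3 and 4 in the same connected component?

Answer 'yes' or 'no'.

Answer: yes

Derivation:
Initial components: {0,1,2,3,4}
Adding edge (0,4): both already in same component {0,1,2,3,4}. No change.
New components: {0,1,2,3,4}
Are 3 and 4 in the same component? yes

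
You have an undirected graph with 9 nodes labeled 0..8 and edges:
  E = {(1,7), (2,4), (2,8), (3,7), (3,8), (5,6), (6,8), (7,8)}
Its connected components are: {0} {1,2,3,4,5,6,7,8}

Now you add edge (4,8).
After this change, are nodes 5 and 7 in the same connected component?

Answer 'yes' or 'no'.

Answer: yes

Derivation:
Initial components: {0} {1,2,3,4,5,6,7,8}
Adding edge (4,8): both already in same component {1,2,3,4,5,6,7,8}. No change.
New components: {0} {1,2,3,4,5,6,7,8}
Are 5 and 7 in the same component? yes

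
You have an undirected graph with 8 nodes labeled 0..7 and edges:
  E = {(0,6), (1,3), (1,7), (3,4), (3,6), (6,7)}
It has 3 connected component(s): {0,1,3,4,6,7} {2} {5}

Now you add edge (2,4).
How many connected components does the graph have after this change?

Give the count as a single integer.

Initial component count: 3
Add (2,4): merges two components. Count decreases: 3 -> 2.
New component count: 2

Answer: 2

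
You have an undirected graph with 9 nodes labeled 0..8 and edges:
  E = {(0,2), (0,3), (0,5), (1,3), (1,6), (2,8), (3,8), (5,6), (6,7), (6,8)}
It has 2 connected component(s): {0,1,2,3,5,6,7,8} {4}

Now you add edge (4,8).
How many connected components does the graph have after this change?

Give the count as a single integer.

Answer: 1

Derivation:
Initial component count: 2
Add (4,8): merges two components. Count decreases: 2 -> 1.
New component count: 1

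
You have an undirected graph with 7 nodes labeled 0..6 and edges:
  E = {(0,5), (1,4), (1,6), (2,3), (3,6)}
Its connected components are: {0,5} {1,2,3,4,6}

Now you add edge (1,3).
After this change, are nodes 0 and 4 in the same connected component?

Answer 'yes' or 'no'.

Initial components: {0,5} {1,2,3,4,6}
Adding edge (1,3): both already in same component {1,2,3,4,6}. No change.
New components: {0,5} {1,2,3,4,6}
Are 0 and 4 in the same component? no

Answer: no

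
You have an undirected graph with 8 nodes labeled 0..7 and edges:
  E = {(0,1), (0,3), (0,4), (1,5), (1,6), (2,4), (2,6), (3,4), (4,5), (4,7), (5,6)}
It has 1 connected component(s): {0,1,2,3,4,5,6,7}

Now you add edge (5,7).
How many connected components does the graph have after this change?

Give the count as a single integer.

Initial component count: 1
Add (5,7): endpoints already in same component. Count unchanged: 1.
New component count: 1

Answer: 1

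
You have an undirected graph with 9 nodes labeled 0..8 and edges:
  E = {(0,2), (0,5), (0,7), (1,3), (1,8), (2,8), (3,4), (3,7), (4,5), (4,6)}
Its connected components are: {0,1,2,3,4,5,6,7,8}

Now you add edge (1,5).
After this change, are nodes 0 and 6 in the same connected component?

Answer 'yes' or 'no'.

Initial components: {0,1,2,3,4,5,6,7,8}
Adding edge (1,5): both already in same component {0,1,2,3,4,5,6,7,8}. No change.
New components: {0,1,2,3,4,5,6,7,8}
Are 0 and 6 in the same component? yes

Answer: yes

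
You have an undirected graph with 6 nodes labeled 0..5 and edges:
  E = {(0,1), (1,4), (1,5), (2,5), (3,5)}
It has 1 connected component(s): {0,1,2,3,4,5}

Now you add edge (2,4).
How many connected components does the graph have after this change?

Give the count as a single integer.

Answer: 1

Derivation:
Initial component count: 1
Add (2,4): endpoints already in same component. Count unchanged: 1.
New component count: 1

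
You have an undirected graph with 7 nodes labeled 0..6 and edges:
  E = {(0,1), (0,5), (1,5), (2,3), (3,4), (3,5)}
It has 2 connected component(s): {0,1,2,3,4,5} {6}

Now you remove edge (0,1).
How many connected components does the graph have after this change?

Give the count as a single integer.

Initial component count: 2
Remove (0,1): not a bridge. Count unchanged: 2.
  After removal, components: {0,1,2,3,4,5} {6}
New component count: 2

Answer: 2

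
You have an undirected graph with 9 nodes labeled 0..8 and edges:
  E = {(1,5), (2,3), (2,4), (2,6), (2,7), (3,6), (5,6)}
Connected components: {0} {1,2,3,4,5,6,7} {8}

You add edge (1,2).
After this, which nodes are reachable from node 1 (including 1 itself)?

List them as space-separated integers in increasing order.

Before: nodes reachable from 1: {1,2,3,4,5,6,7}
Adding (1,2): both endpoints already in same component. Reachability from 1 unchanged.
After: nodes reachable from 1: {1,2,3,4,5,6,7}

Answer: 1 2 3 4 5 6 7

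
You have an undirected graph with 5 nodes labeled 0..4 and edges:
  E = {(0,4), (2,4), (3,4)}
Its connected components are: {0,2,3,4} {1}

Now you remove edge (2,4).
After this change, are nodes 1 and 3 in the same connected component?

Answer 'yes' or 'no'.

Initial components: {0,2,3,4} {1}
Removing edge (2,4): it was a bridge — component count 2 -> 3.
New components: {0,3,4} {1} {2}
Are 1 and 3 in the same component? no

Answer: no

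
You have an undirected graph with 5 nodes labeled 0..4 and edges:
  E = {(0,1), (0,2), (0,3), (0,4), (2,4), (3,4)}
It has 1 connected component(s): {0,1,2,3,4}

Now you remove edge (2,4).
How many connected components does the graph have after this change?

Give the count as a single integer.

Answer: 1

Derivation:
Initial component count: 1
Remove (2,4): not a bridge. Count unchanged: 1.
  After removal, components: {0,1,2,3,4}
New component count: 1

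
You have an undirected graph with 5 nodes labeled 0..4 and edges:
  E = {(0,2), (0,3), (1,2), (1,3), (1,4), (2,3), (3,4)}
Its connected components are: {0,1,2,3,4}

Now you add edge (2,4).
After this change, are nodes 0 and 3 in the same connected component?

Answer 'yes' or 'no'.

Answer: yes

Derivation:
Initial components: {0,1,2,3,4}
Adding edge (2,4): both already in same component {0,1,2,3,4}. No change.
New components: {0,1,2,3,4}
Are 0 and 3 in the same component? yes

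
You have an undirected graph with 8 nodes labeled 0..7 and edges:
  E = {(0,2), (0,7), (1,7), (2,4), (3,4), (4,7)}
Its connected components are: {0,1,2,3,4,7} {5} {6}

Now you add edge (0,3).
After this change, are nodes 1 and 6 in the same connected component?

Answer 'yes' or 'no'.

Initial components: {0,1,2,3,4,7} {5} {6}
Adding edge (0,3): both already in same component {0,1,2,3,4,7}. No change.
New components: {0,1,2,3,4,7} {5} {6}
Are 1 and 6 in the same component? no

Answer: no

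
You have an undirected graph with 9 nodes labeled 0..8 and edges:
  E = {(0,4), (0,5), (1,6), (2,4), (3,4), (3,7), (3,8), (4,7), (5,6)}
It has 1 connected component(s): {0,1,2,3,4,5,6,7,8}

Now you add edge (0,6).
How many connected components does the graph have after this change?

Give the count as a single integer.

Initial component count: 1
Add (0,6): endpoints already in same component. Count unchanged: 1.
New component count: 1

Answer: 1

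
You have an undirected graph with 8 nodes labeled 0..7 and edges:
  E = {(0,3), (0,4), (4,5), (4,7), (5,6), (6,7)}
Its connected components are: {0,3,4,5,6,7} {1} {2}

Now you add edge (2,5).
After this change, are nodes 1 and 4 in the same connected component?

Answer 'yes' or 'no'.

Initial components: {0,3,4,5,6,7} {1} {2}
Adding edge (2,5): merges {2} and {0,3,4,5,6,7}.
New components: {0,2,3,4,5,6,7} {1}
Are 1 and 4 in the same component? no

Answer: no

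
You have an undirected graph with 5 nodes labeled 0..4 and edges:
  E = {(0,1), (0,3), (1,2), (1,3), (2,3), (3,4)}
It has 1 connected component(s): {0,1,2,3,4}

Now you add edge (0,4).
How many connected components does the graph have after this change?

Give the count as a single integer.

Answer: 1

Derivation:
Initial component count: 1
Add (0,4): endpoints already in same component. Count unchanged: 1.
New component count: 1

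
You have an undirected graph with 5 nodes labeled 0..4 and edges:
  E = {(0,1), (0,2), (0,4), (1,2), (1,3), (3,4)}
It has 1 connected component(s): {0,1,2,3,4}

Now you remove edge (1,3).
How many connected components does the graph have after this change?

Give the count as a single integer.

Initial component count: 1
Remove (1,3): not a bridge. Count unchanged: 1.
  After removal, components: {0,1,2,3,4}
New component count: 1

Answer: 1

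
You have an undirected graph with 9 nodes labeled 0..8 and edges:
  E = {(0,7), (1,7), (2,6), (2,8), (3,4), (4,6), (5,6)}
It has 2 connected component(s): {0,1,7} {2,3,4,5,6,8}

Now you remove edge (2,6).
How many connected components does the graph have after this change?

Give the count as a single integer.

Answer: 3

Derivation:
Initial component count: 2
Remove (2,6): it was a bridge. Count increases: 2 -> 3.
  After removal, components: {0,1,7} {2,8} {3,4,5,6}
New component count: 3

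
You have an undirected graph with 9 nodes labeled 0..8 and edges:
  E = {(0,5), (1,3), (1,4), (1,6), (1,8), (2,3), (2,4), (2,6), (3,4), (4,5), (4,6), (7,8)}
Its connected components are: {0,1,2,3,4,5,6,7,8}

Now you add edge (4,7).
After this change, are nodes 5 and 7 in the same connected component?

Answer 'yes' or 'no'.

Initial components: {0,1,2,3,4,5,6,7,8}
Adding edge (4,7): both already in same component {0,1,2,3,4,5,6,7,8}. No change.
New components: {0,1,2,3,4,5,6,7,8}
Are 5 and 7 in the same component? yes

Answer: yes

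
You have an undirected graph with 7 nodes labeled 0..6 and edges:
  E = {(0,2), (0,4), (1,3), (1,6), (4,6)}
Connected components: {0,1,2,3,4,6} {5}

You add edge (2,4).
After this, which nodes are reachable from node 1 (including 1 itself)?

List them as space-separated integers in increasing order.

Answer: 0 1 2 3 4 6

Derivation:
Before: nodes reachable from 1: {0,1,2,3,4,6}
Adding (2,4): both endpoints already in same component. Reachability from 1 unchanged.
After: nodes reachable from 1: {0,1,2,3,4,6}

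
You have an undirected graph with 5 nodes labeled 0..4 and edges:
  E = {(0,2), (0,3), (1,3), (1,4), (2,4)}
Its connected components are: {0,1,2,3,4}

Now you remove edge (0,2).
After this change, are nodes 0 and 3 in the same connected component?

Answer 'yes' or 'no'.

Answer: yes

Derivation:
Initial components: {0,1,2,3,4}
Removing edge (0,2): not a bridge — component count unchanged at 1.
New components: {0,1,2,3,4}
Are 0 and 3 in the same component? yes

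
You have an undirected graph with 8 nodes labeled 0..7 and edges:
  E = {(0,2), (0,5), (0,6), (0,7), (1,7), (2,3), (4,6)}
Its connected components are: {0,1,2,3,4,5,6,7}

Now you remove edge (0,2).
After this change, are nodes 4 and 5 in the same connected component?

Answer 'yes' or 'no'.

Answer: yes

Derivation:
Initial components: {0,1,2,3,4,5,6,7}
Removing edge (0,2): it was a bridge — component count 1 -> 2.
New components: {0,1,4,5,6,7} {2,3}
Are 4 and 5 in the same component? yes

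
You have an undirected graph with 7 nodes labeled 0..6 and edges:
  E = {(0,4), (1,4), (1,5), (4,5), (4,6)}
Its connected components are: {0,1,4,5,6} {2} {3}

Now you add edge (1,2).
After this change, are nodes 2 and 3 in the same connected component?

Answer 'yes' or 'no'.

Answer: no

Derivation:
Initial components: {0,1,4,5,6} {2} {3}
Adding edge (1,2): merges {0,1,4,5,6} and {2}.
New components: {0,1,2,4,5,6} {3}
Are 2 and 3 in the same component? no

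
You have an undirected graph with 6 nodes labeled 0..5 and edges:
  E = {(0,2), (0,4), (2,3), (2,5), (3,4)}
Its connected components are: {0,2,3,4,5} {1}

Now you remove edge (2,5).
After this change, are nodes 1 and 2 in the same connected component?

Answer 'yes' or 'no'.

Answer: no

Derivation:
Initial components: {0,2,3,4,5} {1}
Removing edge (2,5): it was a bridge — component count 2 -> 3.
New components: {0,2,3,4} {1} {5}
Are 1 and 2 in the same component? no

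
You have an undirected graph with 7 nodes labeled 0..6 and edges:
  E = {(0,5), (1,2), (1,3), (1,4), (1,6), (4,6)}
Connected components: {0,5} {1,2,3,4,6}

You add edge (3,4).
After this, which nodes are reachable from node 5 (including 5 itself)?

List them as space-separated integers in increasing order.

Before: nodes reachable from 5: {0,5}
Adding (3,4): both endpoints already in same component. Reachability from 5 unchanged.
After: nodes reachable from 5: {0,5}

Answer: 0 5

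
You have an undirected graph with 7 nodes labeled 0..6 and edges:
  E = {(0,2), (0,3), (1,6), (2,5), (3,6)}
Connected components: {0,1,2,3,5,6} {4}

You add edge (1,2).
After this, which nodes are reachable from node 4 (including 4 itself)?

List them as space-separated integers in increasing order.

Answer: 4

Derivation:
Before: nodes reachable from 4: {4}
Adding (1,2): both endpoints already in same component. Reachability from 4 unchanged.
After: nodes reachable from 4: {4}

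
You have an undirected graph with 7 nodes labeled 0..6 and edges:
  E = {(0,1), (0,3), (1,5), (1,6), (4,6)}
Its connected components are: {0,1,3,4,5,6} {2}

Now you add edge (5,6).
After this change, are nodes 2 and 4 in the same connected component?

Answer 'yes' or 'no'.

Initial components: {0,1,3,4,5,6} {2}
Adding edge (5,6): both already in same component {0,1,3,4,5,6}. No change.
New components: {0,1,3,4,5,6} {2}
Are 2 and 4 in the same component? no

Answer: no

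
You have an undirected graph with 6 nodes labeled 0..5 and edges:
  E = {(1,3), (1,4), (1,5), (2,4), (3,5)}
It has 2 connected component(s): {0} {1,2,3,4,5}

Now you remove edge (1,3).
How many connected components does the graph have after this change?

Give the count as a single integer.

Answer: 2

Derivation:
Initial component count: 2
Remove (1,3): not a bridge. Count unchanged: 2.
  After removal, components: {0} {1,2,3,4,5}
New component count: 2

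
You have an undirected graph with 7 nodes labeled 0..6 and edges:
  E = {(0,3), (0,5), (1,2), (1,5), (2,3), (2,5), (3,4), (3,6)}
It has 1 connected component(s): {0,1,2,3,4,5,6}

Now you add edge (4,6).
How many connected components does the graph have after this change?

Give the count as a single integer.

Initial component count: 1
Add (4,6): endpoints already in same component. Count unchanged: 1.
New component count: 1

Answer: 1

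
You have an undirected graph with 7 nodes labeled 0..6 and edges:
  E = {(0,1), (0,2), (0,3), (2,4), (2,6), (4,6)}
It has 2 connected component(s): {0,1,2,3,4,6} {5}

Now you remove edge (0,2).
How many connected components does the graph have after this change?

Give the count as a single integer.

Answer: 3

Derivation:
Initial component count: 2
Remove (0,2): it was a bridge. Count increases: 2 -> 3.
  After removal, components: {0,1,3} {2,4,6} {5}
New component count: 3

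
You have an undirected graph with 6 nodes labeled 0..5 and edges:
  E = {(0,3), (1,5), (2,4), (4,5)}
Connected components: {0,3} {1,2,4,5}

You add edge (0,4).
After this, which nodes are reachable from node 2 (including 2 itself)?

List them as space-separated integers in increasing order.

Answer: 0 1 2 3 4 5

Derivation:
Before: nodes reachable from 2: {1,2,4,5}
Adding (0,4): merges 2's component with another. Reachability grows.
After: nodes reachable from 2: {0,1,2,3,4,5}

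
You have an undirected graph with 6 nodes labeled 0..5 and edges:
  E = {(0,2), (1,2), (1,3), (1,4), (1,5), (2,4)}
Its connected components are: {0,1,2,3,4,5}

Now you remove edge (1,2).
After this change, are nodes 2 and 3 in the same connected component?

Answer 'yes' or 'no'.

Answer: yes

Derivation:
Initial components: {0,1,2,3,4,5}
Removing edge (1,2): not a bridge — component count unchanged at 1.
New components: {0,1,2,3,4,5}
Are 2 and 3 in the same component? yes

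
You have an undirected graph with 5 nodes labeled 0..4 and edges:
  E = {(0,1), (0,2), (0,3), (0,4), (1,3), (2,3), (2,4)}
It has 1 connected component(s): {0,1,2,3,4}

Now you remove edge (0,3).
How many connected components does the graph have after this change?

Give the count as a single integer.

Answer: 1

Derivation:
Initial component count: 1
Remove (0,3): not a bridge. Count unchanged: 1.
  After removal, components: {0,1,2,3,4}
New component count: 1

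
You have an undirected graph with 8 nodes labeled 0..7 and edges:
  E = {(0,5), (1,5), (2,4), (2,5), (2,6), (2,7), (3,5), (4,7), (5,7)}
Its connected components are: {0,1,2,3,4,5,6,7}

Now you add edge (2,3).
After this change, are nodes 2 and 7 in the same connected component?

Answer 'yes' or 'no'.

Initial components: {0,1,2,3,4,5,6,7}
Adding edge (2,3): both already in same component {0,1,2,3,4,5,6,7}. No change.
New components: {0,1,2,3,4,5,6,7}
Are 2 and 7 in the same component? yes

Answer: yes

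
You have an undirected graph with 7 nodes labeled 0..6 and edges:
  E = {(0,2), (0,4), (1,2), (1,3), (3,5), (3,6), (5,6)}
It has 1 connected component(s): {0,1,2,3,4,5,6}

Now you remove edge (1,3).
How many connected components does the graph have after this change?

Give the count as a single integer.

Answer: 2

Derivation:
Initial component count: 1
Remove (1,3): it was a bridge. Count increases: 1 -> 2.
  After removal, components: {0,1,2,4} {3,5,6}
New component count: 2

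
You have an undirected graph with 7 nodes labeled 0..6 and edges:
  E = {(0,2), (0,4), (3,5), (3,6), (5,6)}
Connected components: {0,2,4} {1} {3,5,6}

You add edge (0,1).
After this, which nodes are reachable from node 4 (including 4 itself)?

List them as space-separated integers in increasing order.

Before: nodes reachable from 4: {0,2,4}
Adding (0,1): merges 4's component with another. Reachability grows.
After: nodes reachable from 4: {0,1,2,4}

Answer: 0 1 2 4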